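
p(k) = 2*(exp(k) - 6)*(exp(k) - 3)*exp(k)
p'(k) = 2*(exp(k) - 6)*(exp(k) - 3)*exp(k) + 2*(exp(k) - 6)*exp(2*k) + 2*(exp(k) - 3)*exp(2*k)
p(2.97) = 8674.20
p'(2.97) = 31458.02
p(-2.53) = 2.75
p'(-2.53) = 2.64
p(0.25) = 20.78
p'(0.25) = -0.43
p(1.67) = -16.90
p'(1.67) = 74.78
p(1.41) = -17.09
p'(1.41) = -44.21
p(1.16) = -3.41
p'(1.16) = -56.73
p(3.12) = 14812.59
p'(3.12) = 52038.69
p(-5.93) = 0.10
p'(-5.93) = 0.10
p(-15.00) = 0.00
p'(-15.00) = 0.00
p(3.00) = 9667.53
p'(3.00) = 34818.15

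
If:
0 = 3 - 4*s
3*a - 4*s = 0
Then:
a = 1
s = 3/4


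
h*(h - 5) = h^2 - 5*h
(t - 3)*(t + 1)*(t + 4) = t^3 + 2*t^2 - 11*t - 12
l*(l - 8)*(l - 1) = l^3 - 9*l^2 + 8*l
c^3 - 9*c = c*(c - 3)*(c + 3)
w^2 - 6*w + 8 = (w - 4)*(w - 2)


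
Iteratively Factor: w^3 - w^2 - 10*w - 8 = (w + 1)*(w^2 - 2*w - 8) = (w - 4)*(w + 1)*(w + 2)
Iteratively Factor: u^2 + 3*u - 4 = (u - 1)*(u + 4)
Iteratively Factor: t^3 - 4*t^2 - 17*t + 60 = (t - 5)*(t^2 + t - 12) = (t - 5)*(t + 4)*(t - 3)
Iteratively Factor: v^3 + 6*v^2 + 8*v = (v + 2)*(v^2 + 4*v) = v*(v + 2)*(v + 4)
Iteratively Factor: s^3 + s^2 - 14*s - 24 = (s + 2)*(s^2 - s - 12) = (s - 4)*(s + 2)*(s + 3)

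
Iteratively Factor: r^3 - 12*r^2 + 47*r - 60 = (r - 4)*(r^2 - 8*r + 15) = (r - 4)*(r - 3)*(r - 5)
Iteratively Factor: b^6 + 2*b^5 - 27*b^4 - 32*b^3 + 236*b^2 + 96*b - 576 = (b - 3)*(b^5 + 5*b^4 - 12*b^3 - 68*b^2 + 32*b + 192) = (b - 3)*(b - 2)*(b^4 + 7*b^3 + 2*b^2 - 64*b - 96) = (b - 3)*(b - 2)*(b + 4)*(b^3 + 3*b^2 - 10*b - 24) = (b - 3)^2*(b - 2)*(b + 4)*(b^2 + 6*b + 8) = (b - 3)^2*(b - 2)*(b + 2)*(b + 4)*(b + 4)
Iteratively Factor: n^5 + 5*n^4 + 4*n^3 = (n)*(n^4 + 5*n^3 + 4*n^2) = n*(n + 4)*(n^3 + n^2) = n*(n + 1)*(n + 4)*(n^2) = n^2*(n + 1)*(n + 4)*(n)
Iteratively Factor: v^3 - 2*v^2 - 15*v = (v + 3)*(v^2 - 5*v) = v*(v + 3)*(v - 5)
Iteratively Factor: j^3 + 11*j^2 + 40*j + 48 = (j + 4)*(j^2 + 7*j + 12) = (j + 3)*(j + 4)*(j + 4)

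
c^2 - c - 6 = (c - 3)*(c + 2)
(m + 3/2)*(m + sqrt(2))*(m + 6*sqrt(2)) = m^3 + 3*m^2/2 + 7*sqrt(2)*m^2 + 12*m + 21*sqrt(2)*m/2 + 18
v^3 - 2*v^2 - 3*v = v*(v - 3)*(v + 1)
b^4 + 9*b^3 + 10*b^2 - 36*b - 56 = (b - 2)*(b + 2)^2*(b + 7)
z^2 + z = z*(z + 1)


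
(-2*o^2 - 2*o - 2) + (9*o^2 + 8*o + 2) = 7*o^2 + 6*o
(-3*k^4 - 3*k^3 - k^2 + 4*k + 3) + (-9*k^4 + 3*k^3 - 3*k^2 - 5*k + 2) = -12*k^4 - 4*k^2 - k + 5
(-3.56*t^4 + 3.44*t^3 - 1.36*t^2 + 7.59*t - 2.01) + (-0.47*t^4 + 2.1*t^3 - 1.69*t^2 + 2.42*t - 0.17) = -4.03*t^4 + 5.54*t^3 - 3.05*t^2 + 10.01*t - 2.18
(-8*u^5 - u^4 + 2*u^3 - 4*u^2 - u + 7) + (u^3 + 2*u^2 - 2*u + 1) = -8*u^5 - u^4 + 3*u^3 - 2*u^2 - 3*u + 8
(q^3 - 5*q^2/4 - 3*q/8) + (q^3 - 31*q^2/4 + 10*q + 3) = 2*q^3 - 9*q^2 + 77*q/8 + 3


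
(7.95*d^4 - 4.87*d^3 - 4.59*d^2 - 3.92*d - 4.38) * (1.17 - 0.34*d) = -2.703*d^5 + 10.9573*d^4 - 4.1373*d^3 - 4.0375*d^2 - 3.0972*d - 5.1246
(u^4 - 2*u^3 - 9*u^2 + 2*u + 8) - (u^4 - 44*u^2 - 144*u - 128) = -2*u^3 + 35*u^2 + 146*u + 136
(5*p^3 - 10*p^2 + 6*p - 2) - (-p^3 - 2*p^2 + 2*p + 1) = 6*p^3 - 8*p^2 + 4*p - 3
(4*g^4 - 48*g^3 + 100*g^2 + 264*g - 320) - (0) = 4*g^4 - 48*g^3 + 100*g^2 + 264*g - 320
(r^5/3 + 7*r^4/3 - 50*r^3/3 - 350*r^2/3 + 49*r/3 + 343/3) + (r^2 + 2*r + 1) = r^5/3 + 7*r^4/3 - 50*r^3/3 - 347*r^2/3 + 55*r/3 + 346/3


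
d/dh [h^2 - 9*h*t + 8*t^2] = 2*h - 9*t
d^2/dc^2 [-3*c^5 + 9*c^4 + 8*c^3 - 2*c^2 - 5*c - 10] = -60*c^3 + 108*c^2 + 48*c - 4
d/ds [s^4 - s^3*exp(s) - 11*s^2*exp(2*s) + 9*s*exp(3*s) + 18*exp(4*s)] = -s^3*exp(s) + 4*s^3 - 22*s^2*exp(2*s) - 3*s^2*exp(s) + 27*s*exp(3*s) - 22*s*exp(2*s) + 72*exp(4*s) + 9*exp(3*s)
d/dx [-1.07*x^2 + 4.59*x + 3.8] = 4.59 - 2.14*x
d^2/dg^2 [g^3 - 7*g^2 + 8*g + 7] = 6*g - 14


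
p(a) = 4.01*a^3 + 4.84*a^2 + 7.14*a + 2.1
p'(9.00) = 1068.69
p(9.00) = 3381.69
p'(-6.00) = 382.14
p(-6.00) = -732.66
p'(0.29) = 10.96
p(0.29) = 4.68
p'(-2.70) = 68.70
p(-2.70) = -60.82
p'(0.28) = 10.79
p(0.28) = 4.57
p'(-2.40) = 53.20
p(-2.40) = -42.59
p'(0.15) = 8.86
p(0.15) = 3.29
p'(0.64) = 18.26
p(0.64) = 9.70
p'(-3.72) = 137.61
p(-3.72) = -163.91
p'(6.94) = 653.73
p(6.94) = 1625.13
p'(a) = 12.03*a^2 + 9.68*a + 7.14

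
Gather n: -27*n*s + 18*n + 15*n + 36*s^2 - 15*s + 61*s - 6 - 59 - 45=n*(33 - 27*s) + 36*s^2 + 46*s - 110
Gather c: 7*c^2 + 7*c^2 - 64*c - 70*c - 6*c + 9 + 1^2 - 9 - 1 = 14*c^2 - 140*c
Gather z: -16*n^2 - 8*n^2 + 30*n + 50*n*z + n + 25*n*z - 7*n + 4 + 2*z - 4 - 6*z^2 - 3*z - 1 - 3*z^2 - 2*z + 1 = -24*n^2 + 24*n - 9*z^2 + z*(75*n - 3)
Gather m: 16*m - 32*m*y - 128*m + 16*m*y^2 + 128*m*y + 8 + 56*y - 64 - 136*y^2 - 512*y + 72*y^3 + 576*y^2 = m*(16*y^2 + 96*y - 112) + 72*y^3 + 440*y^2 - 456*y - 56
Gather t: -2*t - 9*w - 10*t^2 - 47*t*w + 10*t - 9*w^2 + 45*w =-10*t^2 + t*(8 - 47*w) - 9*w^2 + 36*w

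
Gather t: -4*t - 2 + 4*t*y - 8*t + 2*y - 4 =t*(4*y - 12) + 2*y - 6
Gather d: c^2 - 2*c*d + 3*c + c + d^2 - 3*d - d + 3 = c^2 + 4*c + d^2 + d*(-2*c - 4) + 3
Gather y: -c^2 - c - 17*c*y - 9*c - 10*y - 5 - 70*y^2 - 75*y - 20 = -c^2 - 10*c - 70*y^2 + y*(-17*c - 85) - 25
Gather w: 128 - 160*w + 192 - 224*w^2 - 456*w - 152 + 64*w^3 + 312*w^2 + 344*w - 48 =64*w^3 + 88*w^2 - 272*w + 120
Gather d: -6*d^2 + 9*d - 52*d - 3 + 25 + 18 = -6*d^2 - 43*d + 40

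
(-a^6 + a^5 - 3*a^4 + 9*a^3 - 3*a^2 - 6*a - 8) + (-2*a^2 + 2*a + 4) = -a^6 + a^5 - 3*a^4 + 9*a^3 - 5*a^2 - 4*a - 4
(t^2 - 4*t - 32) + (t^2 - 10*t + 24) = 2*t^2 - 14*t - 8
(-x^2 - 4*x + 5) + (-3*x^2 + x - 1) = -4*x^2 - 3*x + 4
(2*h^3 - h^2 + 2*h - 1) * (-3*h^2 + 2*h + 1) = -6*h^5 + 7*h^4 - 6*h^3 + 6*h^2 - 1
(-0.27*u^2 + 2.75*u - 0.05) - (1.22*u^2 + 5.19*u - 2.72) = -1.49*u^2 - 2.44*u + 2.67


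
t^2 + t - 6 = (t - 2)*(t + 3)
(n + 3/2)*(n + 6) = n^2 + 15*n/2 + 9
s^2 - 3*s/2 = s*(s - 3/2)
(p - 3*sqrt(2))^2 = p^2 - 6*sqrt(2)*p + 18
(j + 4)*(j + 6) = j^2 + 10*j + 24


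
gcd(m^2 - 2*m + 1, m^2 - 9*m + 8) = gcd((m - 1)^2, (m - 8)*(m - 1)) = m - 1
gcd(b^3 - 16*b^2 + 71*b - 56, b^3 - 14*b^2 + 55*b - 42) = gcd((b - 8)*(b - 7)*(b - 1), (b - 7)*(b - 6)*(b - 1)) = b^2 - 8*b + 7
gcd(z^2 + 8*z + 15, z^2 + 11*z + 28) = 1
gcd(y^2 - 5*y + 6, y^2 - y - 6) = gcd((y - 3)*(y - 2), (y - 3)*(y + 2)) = y - 3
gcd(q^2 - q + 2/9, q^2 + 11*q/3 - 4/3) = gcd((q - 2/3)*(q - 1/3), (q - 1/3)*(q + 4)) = q - 1/3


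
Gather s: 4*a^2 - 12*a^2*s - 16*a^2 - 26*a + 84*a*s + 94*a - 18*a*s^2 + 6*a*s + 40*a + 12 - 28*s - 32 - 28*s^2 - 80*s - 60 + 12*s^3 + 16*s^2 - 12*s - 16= -12*a^2 + 108*a + 12*s^3 + s^2*(-18*a - 12) + s*(-12*a^2 + 90*a - 120) - 96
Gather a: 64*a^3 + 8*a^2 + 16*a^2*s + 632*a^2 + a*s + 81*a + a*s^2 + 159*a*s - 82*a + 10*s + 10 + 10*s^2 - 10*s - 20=64*a^3 + a^2*(16*s + 640) + a*(s^2 + 160*s - 1) + 10*s^2 - 10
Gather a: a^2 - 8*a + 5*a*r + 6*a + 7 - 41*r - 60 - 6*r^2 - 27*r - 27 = a^2 + a*(5*r - 2) - 6*r^2 - 68*r - 80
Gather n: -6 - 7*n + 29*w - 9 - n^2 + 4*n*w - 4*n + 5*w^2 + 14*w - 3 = -n^2 + n*(4*w - 11) + 5*w^2 + 43*w - 18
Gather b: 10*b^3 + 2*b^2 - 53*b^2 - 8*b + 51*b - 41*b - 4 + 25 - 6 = 10*b^3 - 51*b^2 + 2*b + 15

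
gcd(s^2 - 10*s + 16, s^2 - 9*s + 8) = s - 8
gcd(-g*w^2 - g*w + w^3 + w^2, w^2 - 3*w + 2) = 1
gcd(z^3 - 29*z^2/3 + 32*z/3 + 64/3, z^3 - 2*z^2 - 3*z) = z + 1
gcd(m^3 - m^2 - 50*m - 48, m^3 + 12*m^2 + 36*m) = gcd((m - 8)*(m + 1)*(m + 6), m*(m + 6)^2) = m + 6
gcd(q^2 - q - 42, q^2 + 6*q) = q + 6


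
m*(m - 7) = m^2 - 7*m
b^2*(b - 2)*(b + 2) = b^4 - 4*b^2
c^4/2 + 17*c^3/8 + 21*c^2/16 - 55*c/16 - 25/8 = (c/2 + 1/2)*(c - 5/4)*(c + 2)*(c + 5/2)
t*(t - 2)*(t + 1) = t^3 - t^2 - 2*t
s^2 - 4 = (s - 2)*(s + 2)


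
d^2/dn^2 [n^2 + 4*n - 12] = 2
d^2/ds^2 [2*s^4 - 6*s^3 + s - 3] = 12*s*(2*s - 3)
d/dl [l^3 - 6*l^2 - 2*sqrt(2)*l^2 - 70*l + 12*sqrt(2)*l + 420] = 3*l^2 - 12*l - 4*sqrt(2)*l - 70 + 12*sqrt(2)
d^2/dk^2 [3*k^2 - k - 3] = 6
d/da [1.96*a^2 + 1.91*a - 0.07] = 3.92*a + 1.91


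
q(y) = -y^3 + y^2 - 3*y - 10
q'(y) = -3*y^2 + 2*y - 3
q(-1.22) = -3.04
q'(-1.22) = -9.91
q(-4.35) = 104.29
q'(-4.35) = -68.47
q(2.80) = -32.51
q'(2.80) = -20.92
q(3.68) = -57.33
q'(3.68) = -36.27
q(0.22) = -10.62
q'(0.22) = -2.71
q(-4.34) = 103.60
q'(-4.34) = -68.19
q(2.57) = -28.08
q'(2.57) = -17.67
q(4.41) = -89.55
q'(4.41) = -52.52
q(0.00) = -10.00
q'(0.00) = -3.00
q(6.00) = -208.00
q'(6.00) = -99.00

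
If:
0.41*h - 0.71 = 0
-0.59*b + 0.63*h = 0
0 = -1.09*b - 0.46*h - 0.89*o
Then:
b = 1.85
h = 1.73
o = -3.16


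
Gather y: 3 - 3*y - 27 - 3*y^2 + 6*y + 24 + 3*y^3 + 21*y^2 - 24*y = 3*y^3 + 18*y^2 - 21*y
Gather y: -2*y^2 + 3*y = -2*y^2 + 3*y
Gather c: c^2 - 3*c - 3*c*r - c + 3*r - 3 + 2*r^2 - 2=c^2 + c*(-3*r - 4) + 2*r^2 + 3*r - 5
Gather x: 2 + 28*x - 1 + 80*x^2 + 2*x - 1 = 80*x^2 + 30*x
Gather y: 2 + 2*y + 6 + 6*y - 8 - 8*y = 0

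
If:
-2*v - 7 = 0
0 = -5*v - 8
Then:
No Solution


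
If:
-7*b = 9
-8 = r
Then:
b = -9/7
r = -8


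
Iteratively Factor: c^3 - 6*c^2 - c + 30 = (c + 2)*(c^2 - 8*c + 15) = (c - 3)*(c + 2)*(c - 5)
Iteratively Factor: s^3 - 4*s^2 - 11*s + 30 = (s - 5)*(s^2 + s - 6) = (s - 5)*(s - 2)*(s + 3)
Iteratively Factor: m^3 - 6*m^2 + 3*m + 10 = (m - 2)*(m^2 - 4*m - 5) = (m - 2)*(m + 1)*(m - 5)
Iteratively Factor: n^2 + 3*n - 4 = (n + 4)*(n - 1)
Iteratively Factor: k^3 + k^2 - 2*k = (k - 1)*(k^2 + 2*k) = k*(k - 1)*(k + 2)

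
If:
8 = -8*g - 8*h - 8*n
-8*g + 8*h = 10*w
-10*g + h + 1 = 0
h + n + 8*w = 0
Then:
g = 37/283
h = 87/283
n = -407/283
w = 40/283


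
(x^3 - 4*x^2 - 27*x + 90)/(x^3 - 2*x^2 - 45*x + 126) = (x + 5)/(x + 7)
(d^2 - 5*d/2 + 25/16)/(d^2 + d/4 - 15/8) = (4*d - 5)/(2*(2*d + 3))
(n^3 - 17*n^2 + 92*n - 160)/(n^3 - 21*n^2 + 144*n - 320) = (n - 4)/(n - 8)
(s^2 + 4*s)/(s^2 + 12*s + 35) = s*(s + 4)/(s^2 + 12*s + 35)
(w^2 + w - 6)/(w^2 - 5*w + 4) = (w^2 + w - 6)/(w^2 - 5*w + 4)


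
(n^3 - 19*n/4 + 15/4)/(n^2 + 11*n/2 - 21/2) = (2*n^2 + 3*n - 5)/(2*(n + 7))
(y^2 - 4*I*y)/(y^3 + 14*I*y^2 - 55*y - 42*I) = y*(y - 4*I)/(y^3 + 14*I*y^2 - 55*y - 42*I)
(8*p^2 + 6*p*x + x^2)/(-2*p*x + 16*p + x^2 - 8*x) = (8*p^2 + 6*p*x + x^2)/(-2*p*x + 16*p + x^2 - 8*x)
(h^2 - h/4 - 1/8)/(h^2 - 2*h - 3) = (-h^2 + h/4 + 1/8)/(-h^2 + 2*h + 3)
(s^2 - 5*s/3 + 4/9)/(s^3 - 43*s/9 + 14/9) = (3*s - 4)/(3*s^2 + s - 14)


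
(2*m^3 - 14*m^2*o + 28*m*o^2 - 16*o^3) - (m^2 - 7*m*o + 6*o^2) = 2*m^3 - 14*m^2*o - m^2 + 28*m*o^2 + 7*m*o - 16*o^3 - 6*o^2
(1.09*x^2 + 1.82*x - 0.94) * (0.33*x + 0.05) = 0.3597*x^3 + 0.6551*x^2 - 0.2192*x - 0.047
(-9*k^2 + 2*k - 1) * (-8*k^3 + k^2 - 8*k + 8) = 72*k^5 - 25*k^4 + 82*k^3 - 89*k^2 + 24*k - 8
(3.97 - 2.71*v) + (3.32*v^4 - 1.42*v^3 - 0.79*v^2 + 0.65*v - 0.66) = 3.32*v^4 - 1.42*v^3 - 0.79*v^2 - 2.06*v + 3.31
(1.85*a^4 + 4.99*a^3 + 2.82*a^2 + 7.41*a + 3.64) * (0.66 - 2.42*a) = -4.477*a^5 - 10.8548*a^4 - 3.531*a^3 - 16.071*a^2 - 3.9182*a + 2.4024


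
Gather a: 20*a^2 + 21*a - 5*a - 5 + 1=20*a^2 + 16*a - 4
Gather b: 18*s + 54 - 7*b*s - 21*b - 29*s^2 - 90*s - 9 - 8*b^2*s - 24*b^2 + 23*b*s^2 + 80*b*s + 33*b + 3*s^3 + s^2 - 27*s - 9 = b^2*(-8*s - 24) + b*(23*s^2 + 73*s + 12) + 3*s^3 - 28*s^2 - 99*s + 36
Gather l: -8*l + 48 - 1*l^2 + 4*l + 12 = -l^2 - 4*l + 60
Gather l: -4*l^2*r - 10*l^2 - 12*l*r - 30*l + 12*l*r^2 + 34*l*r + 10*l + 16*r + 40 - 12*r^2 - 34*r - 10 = l^2*(-4*r - 10) + l*(12*r^2 + 22*r - 20) - 12*r^2 - 18*r + 30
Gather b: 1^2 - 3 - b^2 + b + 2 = -b^2 + b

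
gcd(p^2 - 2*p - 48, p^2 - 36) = p + 6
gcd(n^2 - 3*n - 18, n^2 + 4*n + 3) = n + 3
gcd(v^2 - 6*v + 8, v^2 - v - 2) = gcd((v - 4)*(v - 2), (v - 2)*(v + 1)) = v - 2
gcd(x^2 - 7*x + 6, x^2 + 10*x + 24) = 1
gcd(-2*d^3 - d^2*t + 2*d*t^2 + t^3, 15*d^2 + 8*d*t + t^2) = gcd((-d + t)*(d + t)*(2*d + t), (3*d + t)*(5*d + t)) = 1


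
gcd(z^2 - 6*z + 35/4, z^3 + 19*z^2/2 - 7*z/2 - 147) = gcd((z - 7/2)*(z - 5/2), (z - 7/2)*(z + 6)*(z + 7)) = z - 7/2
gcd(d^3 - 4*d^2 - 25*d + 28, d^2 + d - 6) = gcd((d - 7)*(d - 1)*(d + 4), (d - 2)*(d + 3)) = 1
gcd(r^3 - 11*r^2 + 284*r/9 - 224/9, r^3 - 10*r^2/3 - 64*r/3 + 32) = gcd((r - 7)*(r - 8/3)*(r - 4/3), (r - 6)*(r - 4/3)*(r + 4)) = r - 4/3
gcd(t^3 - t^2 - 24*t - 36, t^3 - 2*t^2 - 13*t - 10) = t + 2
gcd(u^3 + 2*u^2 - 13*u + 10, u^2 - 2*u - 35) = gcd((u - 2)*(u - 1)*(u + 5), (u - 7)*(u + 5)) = u + 5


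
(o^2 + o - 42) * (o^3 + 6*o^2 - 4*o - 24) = o^5 + 7*o^4 - 40*o^3 - 280*o^2 + 144*o + 1008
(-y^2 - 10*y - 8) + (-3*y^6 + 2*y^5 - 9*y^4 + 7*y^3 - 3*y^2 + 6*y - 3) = -3*y^6 + 2*y^5 - 9*y^4 + 7*y^3 - 4*y^2 - 4*y - 11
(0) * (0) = 0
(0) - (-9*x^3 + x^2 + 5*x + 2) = 9*x^3 - x^2 - 5*x - 2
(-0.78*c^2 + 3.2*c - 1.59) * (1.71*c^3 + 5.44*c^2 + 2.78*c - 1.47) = -1.3338*c^5 + 1.2288*c^4 + 12.5207*c^3 + 1.393*c^2 - 9.1242*c + 2.3373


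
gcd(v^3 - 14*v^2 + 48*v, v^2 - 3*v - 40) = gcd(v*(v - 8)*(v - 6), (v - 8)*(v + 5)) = v - 8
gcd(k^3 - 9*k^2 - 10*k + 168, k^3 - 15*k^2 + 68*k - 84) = k^2 - 13*k + 42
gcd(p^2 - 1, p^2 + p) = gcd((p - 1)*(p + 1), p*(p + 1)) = p + 1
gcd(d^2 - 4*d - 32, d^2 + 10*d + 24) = d + 4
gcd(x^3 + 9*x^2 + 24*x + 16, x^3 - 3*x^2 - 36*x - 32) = x^2 + 5*x + 4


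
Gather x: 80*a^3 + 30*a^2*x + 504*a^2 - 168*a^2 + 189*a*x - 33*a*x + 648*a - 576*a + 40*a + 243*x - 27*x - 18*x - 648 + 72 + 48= 80*a^3 + 336*a^2 + 112*a + x*(30*a^2 + 156*a + 198) - 528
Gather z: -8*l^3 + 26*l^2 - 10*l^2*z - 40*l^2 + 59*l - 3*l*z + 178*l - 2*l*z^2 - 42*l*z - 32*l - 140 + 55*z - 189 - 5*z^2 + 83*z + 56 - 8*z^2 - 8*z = -8*l^3 - 14*l^2 + 205*l + z^2*(-2*l - 13) + z*(-10*l^2 - 45*l + 130) - 273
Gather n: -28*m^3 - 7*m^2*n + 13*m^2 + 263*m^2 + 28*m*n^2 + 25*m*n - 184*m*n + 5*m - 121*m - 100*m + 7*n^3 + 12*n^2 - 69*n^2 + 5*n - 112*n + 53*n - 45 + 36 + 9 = -28*m^3 + 276*m^2 - 216*m + 7*n^3 + n^2*(28*m - 57) + n*(-7*m^2 - 159*m - 54)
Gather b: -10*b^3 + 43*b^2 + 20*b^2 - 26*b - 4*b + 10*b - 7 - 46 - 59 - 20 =-10*b^3 + 63*b^2 - 20*b - 132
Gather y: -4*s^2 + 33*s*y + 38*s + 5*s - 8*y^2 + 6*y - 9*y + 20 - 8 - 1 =-4*s^2 + 43*s - 8*y^2 + y*(33*s - 3) + 11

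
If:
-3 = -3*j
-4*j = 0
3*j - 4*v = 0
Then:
No Solution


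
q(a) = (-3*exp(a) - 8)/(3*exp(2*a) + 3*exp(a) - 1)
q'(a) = (-3*exp(a) - 8)*(-6*exp(2*a) - 3*exp(a))/(3*exp(2*a) + 3*exp(a) - 1)^2 - 3*exp(a)/(3*exp(2*a) + 3*exp(a) - 1)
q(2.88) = -0.06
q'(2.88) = 0.07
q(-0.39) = -4.17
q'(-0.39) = 7.44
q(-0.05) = -2.38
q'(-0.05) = 3.68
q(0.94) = -0.60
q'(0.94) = 0.77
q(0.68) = -0.84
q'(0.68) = 1.12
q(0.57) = -0.97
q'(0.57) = 1.32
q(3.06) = -0.05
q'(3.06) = 0.05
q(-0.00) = -2.20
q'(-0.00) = 3.36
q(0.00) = -2.20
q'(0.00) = 3.36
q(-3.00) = 9.66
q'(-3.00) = 2.06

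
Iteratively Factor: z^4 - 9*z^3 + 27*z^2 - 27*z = (z - 3)*(z^3 - 6*z^2 + 9*z) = (z - 3)^2*(z^2 - 3*z) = (z - 3)^3*(z)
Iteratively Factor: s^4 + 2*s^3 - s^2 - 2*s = (s)*(s^3 + 2*s^2 - s - 2) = s*(s + 1)*(s^2 + s - 2) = s*(s + 1)*(s + 2)*(s - 1)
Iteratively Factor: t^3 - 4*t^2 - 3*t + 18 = (t + 2)*(t^2 - 6*t + 9) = (t - 3)*(t + 2)*(t - 3)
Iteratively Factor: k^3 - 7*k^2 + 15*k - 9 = (k - 1)*(k^2 - 6*k + 9) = (k - 3)*(k - 1)*(k - 3)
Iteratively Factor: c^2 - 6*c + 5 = (c - 5)*(c - 1)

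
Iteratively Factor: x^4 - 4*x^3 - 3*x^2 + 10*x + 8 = (x + 1)*(x^3 - 5*x^2 + 2*x + 8) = (x - 4)*(x + 1)*(x^2 - x - 2) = (x - 4)*(x + 1)^2*(x - 2)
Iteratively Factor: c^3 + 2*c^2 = (c)*(c^2 + 2*c) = c^2*(c + 2)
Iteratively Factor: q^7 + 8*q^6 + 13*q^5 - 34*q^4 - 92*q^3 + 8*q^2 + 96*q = (q + 3)*(q^6 + 5*q^5 - 2*q^4 - 28*q^3 - 8*q^2 + 32*q) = (q + 2)*(q + 3)*(q^5 + 3*q^4 - 8*q^3 - 12*q^2 + 16*q) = (q - 2)*(q + 2)*(q + 3)*(q^4 + 5*q^3 + 2*q^2 - 8*q) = (q - 2)*(q + 2)*(q + 3)*(q + 4)*(q^3 + q^2 - 2*q) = (q - 2)*(q - 1)*(q + 2)*(q + 3)*(q + 4)*(q^2 + 2*q) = q*(q - 2)*(q - 1)*(q + 2)*(q + 3)*(q + 4)*(q + 2)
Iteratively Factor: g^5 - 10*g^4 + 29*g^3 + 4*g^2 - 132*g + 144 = (g - 4)*(g^4 - 6*g^3 + 5*g^2 + 24*g - 36) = (g - 4)*(g + 2)*(g^3 - 8*g^2 + 21*g - 18) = (g - 4)*(g - 3)*(g + 2)*(g^2 - 5*g + 6) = (g - 4)*(g - 3)^2*(g + 2)*(g - 2)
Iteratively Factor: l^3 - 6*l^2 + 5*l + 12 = (l - 3)*(l^2 - 3*l - 4) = (l - 3)*(l + 1)*(l - 4)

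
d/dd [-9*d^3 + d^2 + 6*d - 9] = -27*d^2 + 2*d + 6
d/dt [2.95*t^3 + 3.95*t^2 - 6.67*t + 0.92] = 8.85*t^2 + 7.9*t - 6.67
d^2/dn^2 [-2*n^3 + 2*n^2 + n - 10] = 4 - 12*n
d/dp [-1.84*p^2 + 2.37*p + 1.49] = 2.37 - 3.68*p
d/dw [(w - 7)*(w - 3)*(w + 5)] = 3*w^2 - 10*w - 29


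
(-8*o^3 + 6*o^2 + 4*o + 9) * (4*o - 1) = -32*o^4 + 32*o^3 + 10*o^2 + 32*o - 9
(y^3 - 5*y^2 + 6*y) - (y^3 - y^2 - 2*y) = -4*y^2 + 8*y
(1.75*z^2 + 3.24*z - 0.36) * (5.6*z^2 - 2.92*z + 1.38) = 9.8*z^4 + 13.034*z^3 - 9.0618*z^2 + 5.5224*z - 0.4968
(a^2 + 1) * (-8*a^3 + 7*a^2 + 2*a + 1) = -8*a^5 + 7*a^4 - 6*a^3 + 8*a^2 + 2*a + 1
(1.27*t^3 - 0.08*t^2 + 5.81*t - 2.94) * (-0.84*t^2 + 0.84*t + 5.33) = -1.0668*t^5 + 1.134*t^4 + 1.8215*t^3 + 6.9236*t^2 + 28.4977*t - 15.6702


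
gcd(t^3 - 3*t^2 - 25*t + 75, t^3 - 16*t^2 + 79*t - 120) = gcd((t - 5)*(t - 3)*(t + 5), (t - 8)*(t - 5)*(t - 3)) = t^2 - 8*t + 15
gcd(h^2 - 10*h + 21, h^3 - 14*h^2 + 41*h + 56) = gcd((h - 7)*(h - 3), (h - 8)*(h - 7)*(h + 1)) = h - 7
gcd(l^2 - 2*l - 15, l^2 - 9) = l + 3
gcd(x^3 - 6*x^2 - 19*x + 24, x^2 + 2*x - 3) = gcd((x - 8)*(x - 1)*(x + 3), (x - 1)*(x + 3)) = x^2 + 2*x - 3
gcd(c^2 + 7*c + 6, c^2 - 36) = c + 6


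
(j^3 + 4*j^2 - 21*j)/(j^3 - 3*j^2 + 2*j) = (j^2 + 4*j - 21)/(j^2 - 3*j + 2)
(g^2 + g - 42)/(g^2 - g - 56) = (g - 6)/(g - 8)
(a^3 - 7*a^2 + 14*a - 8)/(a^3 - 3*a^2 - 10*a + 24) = (a - 1)/(a + 3)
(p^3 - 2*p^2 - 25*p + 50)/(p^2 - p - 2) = (p^2 - 25)/(p + 1)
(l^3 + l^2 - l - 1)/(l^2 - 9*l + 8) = (l^2 + 2*l + 1)/(l - 8)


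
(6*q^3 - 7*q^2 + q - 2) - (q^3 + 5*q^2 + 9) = 5*q^3 - 12*q^2 + q - 11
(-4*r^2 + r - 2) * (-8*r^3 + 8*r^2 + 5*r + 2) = 32*r^5 - 40*r^4 + 4*r^3 - 19*r^2 - 8*r - 4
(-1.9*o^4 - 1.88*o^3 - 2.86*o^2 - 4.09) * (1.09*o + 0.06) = -2.071*o^5 - 2.1632*o^4 - 3.2302*o^3 - 0.1716*o^2 - 4.4581*o - 0.2454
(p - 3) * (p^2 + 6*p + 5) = p^3 + 3*p^2 - 13*p - 15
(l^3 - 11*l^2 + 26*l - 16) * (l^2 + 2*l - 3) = l^5 - 9*l^4 + l^3 + 69*l^2 - 110*l + 48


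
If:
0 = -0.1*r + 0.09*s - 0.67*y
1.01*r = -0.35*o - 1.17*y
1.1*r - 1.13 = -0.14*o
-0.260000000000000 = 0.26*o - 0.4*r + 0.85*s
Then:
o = -4.76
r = 1.63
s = 1.92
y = 0.01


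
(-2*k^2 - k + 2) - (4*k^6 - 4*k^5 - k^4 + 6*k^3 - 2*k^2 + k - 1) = -4*k^6 + 4*k^5 + k^4 - 6*k^3 - 2*k + 3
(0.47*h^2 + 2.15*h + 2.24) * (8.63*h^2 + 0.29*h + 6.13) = 4.0561*h^4 + 18.6908*h^3 + 22.8358*h^2 + 13.8291*h + 13.7312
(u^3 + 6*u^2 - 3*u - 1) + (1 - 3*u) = u^3 + 6*u^2 - 6*u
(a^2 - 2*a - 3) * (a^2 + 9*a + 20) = a^4 + 7*a^3 - a^2 - 67*a - 60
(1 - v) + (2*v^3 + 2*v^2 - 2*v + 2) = 2*v^3 + 2*v^2 - 3*v + 3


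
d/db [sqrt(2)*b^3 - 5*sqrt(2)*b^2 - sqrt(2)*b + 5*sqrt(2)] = sqrt(2)*(3*b^2 - 10*b - 1)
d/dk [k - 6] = 1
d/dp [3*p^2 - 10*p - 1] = 6*p - 10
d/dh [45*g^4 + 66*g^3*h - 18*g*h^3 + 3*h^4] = 66*g^3 - 54*g*h^2 + 12*h^3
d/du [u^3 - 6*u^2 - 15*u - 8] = 3*u^2 - 12*u - 15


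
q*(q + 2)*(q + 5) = q^3 + 7*q^2 + 10*q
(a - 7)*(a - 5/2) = a^2 - 19*a/2 + 35/2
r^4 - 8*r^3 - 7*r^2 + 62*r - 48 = (r - 8)*(r - 2)*(r - 1)*(r + 3)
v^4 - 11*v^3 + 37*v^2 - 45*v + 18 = (v - 6)*(v - 3)*(v - 1)^2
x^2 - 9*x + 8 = (x - 8)*(x - 1)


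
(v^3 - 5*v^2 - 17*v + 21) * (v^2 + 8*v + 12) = v^5 + 3*v^4 - 45*v^3 - 175*v^2 - 36*v + 252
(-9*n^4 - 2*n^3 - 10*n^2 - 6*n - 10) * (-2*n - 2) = 18*n^5 + 22*n^4 + 24*n^3 + 32*n^2 + 32*n + 20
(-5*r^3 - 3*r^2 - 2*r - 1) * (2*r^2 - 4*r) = -10*r^5 + 14*r^4 + 8*r^3 + 6*r^2 + 4*r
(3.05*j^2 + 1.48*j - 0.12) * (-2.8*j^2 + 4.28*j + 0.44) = -8.54*j^4 + 8.91*j^3 + 8.0124*j^2 + 0.1376*j - 0.0528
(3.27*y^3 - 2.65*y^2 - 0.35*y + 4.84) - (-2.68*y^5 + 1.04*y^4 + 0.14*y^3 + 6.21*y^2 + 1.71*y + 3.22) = 2.68*y^5 - 1.04*y^4 + 3.13*y^3 - 8.86*y^2 - 2.06*y + 1.62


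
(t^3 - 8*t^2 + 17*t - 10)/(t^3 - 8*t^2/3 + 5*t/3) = 3*(t^2 - 7*t + 10)/(t*(3*t - 5))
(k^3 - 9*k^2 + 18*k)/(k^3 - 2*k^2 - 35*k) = (-k^2 + 9*k - 18)/(-k^2 + 2*k + 35)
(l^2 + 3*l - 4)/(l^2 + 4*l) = (l - 1)/l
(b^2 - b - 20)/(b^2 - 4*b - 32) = (b - 5)/(b - 8)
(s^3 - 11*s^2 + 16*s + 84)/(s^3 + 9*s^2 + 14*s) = (s^2 - 13*s + 42)/(s*(s + 7))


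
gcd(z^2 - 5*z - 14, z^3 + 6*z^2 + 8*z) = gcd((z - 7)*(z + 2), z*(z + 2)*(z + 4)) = z + 2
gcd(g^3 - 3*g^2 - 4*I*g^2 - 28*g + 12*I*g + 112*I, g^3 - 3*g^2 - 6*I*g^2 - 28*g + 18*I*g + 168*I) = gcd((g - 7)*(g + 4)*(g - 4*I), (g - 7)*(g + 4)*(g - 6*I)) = g^2 - 3*g - 28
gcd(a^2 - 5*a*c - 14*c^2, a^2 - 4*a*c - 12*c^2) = a + 2*c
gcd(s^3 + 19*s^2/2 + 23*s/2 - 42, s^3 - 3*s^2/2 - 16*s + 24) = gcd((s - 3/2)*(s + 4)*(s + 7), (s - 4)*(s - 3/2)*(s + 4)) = s^2 + 5*s/2 - 6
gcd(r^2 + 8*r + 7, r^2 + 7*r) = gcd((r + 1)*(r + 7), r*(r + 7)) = r + 7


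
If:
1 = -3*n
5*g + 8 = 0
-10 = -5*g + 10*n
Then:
No Solution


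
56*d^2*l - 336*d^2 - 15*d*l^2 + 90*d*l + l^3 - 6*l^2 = (-8*d + l)*(-7*d + l)*(l - 6)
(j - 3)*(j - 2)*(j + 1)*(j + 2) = j^4 - 2*j^3 - 7*j^2 + 8*j + 12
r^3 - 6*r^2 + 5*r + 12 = (r - 4)*(r - 3)*(r + 1)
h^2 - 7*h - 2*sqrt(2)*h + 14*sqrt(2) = (h - 7)*(h - 2*sqrt(2))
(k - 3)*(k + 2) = k^2 - k - 6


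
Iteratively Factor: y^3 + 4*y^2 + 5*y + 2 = (y + 1)*(y^2 + 3*y + 2) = (y + 1)^2*(y + 2)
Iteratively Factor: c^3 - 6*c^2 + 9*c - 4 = (c - 1)*(c^2 - 5*c + 4) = (c - 1)^2*(c - 4)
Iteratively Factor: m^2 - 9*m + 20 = (m - 4)*(m - 5)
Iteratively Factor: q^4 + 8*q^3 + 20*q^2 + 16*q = (q + 2)*(q^3 + 6*q^2 + 8*q) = (q + 2)^2*(q^2 + 4*q) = (q + 2)^2*(q + 4)*(q)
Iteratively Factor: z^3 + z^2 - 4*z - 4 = (z - 2)*(z^2 + 3*z + 2) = (z - 2)*(z + 1)*(z + 2)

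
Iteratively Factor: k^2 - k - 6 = (k - 3)*(k + 2)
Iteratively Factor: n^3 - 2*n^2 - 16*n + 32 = (n + 4)*(n^2 - 6*n + 8) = (n - 2)*(n + 4)*(n - 4)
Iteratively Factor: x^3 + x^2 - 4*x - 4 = (x + 1)*(x^2 - 4) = (x + 1)*(x + 2)*(x - 2)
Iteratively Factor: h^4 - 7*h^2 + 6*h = (h + 3)*(h^3 - 3*h^2 + 2*h) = h*(h + 3)*(h^2 - 3*h + 2) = h*(h - 1)*(h + 3)*(h - 2)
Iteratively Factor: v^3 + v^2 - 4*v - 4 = (v - 2)*(v^2 + 3*v + 2) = (v - 2)*(v + 2)*(v + 1)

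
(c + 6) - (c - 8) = 14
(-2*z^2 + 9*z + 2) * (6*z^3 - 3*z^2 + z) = -12*z^5 + 60*z^4 - 17*z^3 + 3*z^2 + 2*z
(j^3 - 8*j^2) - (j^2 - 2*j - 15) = j^3 - 9*j^2 + 2*j + 15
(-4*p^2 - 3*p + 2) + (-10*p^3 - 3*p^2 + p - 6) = -10*p^3 - 7*p^2 - 2*p - 4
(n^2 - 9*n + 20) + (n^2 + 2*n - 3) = 2*n^2 - 7*n + 17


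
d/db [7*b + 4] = 7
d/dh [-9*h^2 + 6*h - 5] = 6 - 18*h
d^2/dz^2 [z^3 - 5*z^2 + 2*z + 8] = 6*z - 10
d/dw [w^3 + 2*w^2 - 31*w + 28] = 3*w^2 + 4*w - 31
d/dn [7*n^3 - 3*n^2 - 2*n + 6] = 21*n^2 - 6*n - 2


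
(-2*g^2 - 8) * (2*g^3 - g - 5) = -4*g^5 - 14*g^3 + 10*g^2 + 8*g + 40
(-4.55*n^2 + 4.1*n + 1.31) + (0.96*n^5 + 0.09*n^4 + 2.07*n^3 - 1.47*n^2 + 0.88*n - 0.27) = 0.96*n^5 + 0.09*n^4 + 2.07*n^3 - 6.02*n^2 + 4.98*n + 1.04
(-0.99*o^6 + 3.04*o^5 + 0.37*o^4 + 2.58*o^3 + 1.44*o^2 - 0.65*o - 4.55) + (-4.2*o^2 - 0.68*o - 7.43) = -0.99*o^6 + 3.04*o^5 + 0.37*o^4 + 2.58*o^3 - 2.76*o^2 - 1.33*o - 11.98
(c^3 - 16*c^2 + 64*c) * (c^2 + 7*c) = c^5 - 9*c^4 - 48*c^3 + 448*c^2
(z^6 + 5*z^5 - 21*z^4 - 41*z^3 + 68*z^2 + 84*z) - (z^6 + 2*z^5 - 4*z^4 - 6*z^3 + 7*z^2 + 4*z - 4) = 3*z^5 - 17*z^4 - 35*z^3 + 61*z^2 + 80*z + 4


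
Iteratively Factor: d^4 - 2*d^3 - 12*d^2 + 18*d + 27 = (d + 3)*(d^3 - 5*d^2 + 3*d + 9) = (d - 3)*(d + 3)*(d^2 - 2*d - 3) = (d - 3)*(d + 1)*(d + 3)*(d - 3)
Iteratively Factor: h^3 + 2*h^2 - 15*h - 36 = (h + 3)*(h^2 - h - 12) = (h - 4)*(h + 3)*(h + 3)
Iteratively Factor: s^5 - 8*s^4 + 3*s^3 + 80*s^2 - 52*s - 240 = (s + 2)*(s^4 - 10*s^3 + 23*s^2 + 34*s - 120) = (s + 2)^2*(s^3 - 12*s^2 + 47*s - 60) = (s - 3)*(s + 2)^2*(s^2 - 9*s + 20) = (s - 5)*(s - 3)*(s + 2)^2*(s - 4)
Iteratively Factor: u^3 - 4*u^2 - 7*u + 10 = (u + 2)*(u^2 - 6*u + 5) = (u - 1)*(u + 2)*(u - 5)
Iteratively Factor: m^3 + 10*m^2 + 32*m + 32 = (m + 4)*(m^2 + 6*m + 8) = (m + 4)^2*(m + 2)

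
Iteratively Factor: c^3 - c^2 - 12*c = (c)*(c^2 - c - 12) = c*(c + 3)*(c - 4)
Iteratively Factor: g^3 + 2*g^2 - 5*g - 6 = (g - 2)*(g^2 + 4*g + 3) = (g - 2)*(g + 1)*(g + 3)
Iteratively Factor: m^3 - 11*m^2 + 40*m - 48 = (m - 4)*(m^2 - 7*m + 12) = (m - 4)^2*(m - 3)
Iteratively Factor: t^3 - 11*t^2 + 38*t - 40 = (t - 2)*(t^2 - 9*t + 20) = (t - 5)*(t - 2)*(t - 4)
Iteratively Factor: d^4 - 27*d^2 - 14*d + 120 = (d - 2)*(d^3 + 2*d^2 - 23*d - 60) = (d - 5)*(d - 2)*(d^2 + 7*d + 12) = (d - 5)*(d - 2)*(d + 3)*(d + 4)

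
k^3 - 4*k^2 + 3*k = k*(k - 3)*(k - 1)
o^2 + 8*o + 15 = (o + 3)*(o + 5)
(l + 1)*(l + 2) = l^2 + 3*l + 2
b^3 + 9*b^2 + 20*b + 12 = (b + 1)*(b + 2)*(b + 6)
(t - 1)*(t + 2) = t^2 + t - 2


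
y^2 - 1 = (y - 1)*(y + 1)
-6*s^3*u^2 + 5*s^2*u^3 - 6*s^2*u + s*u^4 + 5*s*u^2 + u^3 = u*(-s + u)*(6*s + u)*(s*u + 1)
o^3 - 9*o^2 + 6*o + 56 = (o - 7)*(o - 4)*(o + 2)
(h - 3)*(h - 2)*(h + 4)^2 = h^4 + 3*h^3 - 18*h^2 - 32*h + 96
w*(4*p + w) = 4*p*w + w^2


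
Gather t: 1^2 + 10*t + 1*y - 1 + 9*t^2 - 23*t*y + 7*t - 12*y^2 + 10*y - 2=9*t^2 + t*(17 - 23*y) - 12*y^2 + 11*y - 2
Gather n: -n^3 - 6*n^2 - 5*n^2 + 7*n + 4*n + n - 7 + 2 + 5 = -n^3 - 11*n^2 + 12*n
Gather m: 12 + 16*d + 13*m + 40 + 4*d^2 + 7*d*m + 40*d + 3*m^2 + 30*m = 4*d^2 + 56*d + 3*m^2 + m*(7*d + 43) + 52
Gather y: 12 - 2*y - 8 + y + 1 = 5 - y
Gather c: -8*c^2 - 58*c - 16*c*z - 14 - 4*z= -8*c^2 + c*(-16*z - 58) - 4*z - 14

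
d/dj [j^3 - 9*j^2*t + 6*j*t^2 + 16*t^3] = 3*j^2 - 18*j*t + 6*t^2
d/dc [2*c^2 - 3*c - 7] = 4*c - 3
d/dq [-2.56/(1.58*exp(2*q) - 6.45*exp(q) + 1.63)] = (8.0896*exp(q) - 16.512)*exp(q)/(1.58*exp(2*q) - 6.45*exp(q) + 1.63)^2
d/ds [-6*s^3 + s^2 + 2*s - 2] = -18*s^2 + 2*s + 2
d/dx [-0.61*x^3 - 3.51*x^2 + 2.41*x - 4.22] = -1.83*x^2 - 7.02*x + 2.41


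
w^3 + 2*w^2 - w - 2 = (w - 1)*(w + 1)*(w + 2)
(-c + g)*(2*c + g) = -2*c^2 + c*g + g^2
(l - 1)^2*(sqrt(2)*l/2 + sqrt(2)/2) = sqrt(2)*l^3/2 - sqrt(2)*l^2/2 - sqrt(2)*l/2 + sqrt(2)/2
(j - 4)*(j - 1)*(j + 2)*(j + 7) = j^4 + 4*j^3 - 27*j^2 - 34*j + 56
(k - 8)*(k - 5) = k^2 - 13*k + 40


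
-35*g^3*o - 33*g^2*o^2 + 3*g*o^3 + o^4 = o*(-5*g + o)*(g + o)*(7*g + o)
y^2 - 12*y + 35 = (y - 7)*(y - 5)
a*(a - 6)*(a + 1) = a^3 - 5*a^2 - 6*a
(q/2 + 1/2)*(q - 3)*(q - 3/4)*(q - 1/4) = q^4/2 - 3*q^3/2 - 13*q^2/32 + 21*q/16 - 9/32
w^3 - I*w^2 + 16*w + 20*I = (w - 5*I)*(w + 2*I)^2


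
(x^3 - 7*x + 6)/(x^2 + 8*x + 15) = (x^2 - 3*x + 2)/(x + 5)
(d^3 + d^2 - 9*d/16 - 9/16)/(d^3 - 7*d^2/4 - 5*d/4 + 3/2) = (d + 3/4)/(d - 2)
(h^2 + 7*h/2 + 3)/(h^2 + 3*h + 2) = (h + 3/2)/(h + 1)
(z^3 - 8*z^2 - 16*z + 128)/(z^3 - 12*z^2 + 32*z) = (z + 4)/z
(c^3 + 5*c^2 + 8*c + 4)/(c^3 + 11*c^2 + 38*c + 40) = (c^2 + 3*c + 2)/(c^2 + 9*c + 20)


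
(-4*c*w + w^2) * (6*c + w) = -24*c^2*w + 2*c*w^2 + w^3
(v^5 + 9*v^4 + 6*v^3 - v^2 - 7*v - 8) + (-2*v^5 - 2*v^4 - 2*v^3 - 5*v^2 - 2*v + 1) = -v^5 + 7*v^4 + 4*v^3 - 6*v^2 - 9*v - 7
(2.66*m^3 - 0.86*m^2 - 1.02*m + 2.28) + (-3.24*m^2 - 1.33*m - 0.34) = 2.66*m^3 - 4.1*m^2 - 2.35*m + 1.94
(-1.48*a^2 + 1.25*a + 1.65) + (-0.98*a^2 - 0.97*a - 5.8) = -2.46*a^2 + 0.28*a - 4.15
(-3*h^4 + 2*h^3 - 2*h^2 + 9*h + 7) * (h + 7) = -3*h^5 - 19*h^4 + 12*h^3 - 5*h^2 + 70*h + 49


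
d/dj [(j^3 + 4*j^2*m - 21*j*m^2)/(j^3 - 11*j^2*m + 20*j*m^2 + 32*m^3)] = m*(-15*j^4 + 82*j^3*m - 55*j^2*m^2 + 256*j*m^3 - 672*m^4)/(j^6 - 22*j^5*m + 161*j^4*m^2 - 376*j^3*m^3 - 304*j^2*m^4 + 1280*j*m^5 + 1024*m^6)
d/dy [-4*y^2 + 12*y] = 12 - 8*y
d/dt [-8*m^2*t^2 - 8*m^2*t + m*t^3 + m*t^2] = m*(-16*m*t - 8*m + 3*t^2 + 2*t)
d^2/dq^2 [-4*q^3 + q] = -24*q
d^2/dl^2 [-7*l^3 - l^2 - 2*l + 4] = -42*l - 2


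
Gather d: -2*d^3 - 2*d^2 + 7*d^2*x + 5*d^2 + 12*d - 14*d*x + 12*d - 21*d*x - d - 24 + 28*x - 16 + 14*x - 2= -2*d^3 + d^2*(7*x + 3) + d*(23 - 35*x) + 42*x - 42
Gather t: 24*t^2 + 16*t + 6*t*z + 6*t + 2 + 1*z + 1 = 24*t^2 + t*(6*z + 22) + z + 3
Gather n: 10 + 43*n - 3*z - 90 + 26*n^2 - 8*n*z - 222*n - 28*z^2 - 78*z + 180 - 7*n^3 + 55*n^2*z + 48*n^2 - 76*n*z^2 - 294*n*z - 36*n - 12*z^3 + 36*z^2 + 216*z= -7*n^3 + n^2*(55*z + 74) + n*(-76*z^2 - 302*z - 215) - 12*z^3 + 8*z^2 + 135*z + 100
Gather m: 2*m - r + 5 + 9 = 2*m - r + 14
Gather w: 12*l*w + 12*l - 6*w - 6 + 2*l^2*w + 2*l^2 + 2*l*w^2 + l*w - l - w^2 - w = 2*l^2 + 11*l + w^2*(2*l - 1) + w*(2*l^2 + 13*l - 7) - 6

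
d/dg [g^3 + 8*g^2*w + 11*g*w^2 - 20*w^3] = 3*g^2 + 16*g*w + 11*w^2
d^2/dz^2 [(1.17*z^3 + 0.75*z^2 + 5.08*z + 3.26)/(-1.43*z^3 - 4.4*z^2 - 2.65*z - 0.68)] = (-7.105427357601e-15*z^7 + 11.65593*z^6 - 35.726262*z^5 - 241.071402*z^4 - 468.11817*z^3 - 392.712756*z^2 - 121.099344*z - 8.66414)/(2.924207*z^9 + 26.99268*z^8 + 99.311355*z^7 + 189.398396*z^6 + 209.709885*z^5 + 147.65256*z^4 + 68.166121*z^3 + 20.42958*z^2 + 3.67608*z + 0.314432)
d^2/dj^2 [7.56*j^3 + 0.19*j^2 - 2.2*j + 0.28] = 45.36*j + 0.38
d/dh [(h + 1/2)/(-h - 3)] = -5/(2*(h + 3)^2)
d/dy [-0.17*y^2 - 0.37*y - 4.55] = -0.34*y - 0.37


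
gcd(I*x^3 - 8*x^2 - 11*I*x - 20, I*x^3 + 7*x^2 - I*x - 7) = 1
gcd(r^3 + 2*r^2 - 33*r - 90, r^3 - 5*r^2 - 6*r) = r - 6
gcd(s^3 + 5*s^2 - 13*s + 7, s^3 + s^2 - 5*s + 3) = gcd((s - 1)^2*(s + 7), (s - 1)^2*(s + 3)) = s^2 - 2*s + 1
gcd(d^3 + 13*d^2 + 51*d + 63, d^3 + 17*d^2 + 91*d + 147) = d^2 + 10*d + 21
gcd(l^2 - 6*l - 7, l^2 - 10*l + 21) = l - 7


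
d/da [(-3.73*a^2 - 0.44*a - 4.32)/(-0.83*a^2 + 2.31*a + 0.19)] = (-8.9815*a^2 - 8.5886*a + 9.8956)/(0.6889*a^4 - 3.8346*a^3 + 5.0207*a^2 + 0.8778*a + 0.0361)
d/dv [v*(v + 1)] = 2*v + 1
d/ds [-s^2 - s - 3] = -2*s - 1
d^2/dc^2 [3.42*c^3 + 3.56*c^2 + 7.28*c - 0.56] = 20.52*c + 7.12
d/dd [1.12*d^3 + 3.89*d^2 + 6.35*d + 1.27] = 3.36*d^2 + 7.78*d + 6.35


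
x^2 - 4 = (x - 2)*(x + 2)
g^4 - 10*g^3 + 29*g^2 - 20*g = g*(g - 5)*(g - 4)*(g - 1)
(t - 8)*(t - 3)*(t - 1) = t^3 - 12*t^2 + 35*t - 24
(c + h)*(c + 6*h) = c^2 + 7*c*h + 6*h^2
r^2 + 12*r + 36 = (r + 6)^2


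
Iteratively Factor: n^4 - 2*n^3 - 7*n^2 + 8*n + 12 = (n + 2)*(n^3 - 4*n^2 + n + 6) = (n + 1)*(n + 2)*(n^2 - 5*n + 6) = (n - 3)*(n + 1)*(n + 2)*(n - 2)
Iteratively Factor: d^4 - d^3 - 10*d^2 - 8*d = (d + 2)*(d^3 - 3*d^2 - 4*d) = (d + 1)*(d + 2)*(d^2 - 4*d) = d*(d + 1)*(d + 2)*(d - 4)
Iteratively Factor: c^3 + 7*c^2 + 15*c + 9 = (c + 3)*(c^2 + 4*c + 3) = (c + 1)*(c + 3)*(c + 3)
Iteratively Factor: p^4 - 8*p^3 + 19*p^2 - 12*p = (p)*(p^3 - 8*p^2 + 19*p - 12) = p*(p - 4)*(p^2 - 4*p + 3) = p*(p - 4)*(p - 1)*(p - 3)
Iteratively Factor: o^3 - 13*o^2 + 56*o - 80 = (o - 4)*(o^2 - 9*o + 20) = (o - 5)*(o - 4)*(o - 4)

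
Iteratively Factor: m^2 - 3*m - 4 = (m + 1)*(m - 4)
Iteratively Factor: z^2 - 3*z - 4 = (z - 4)*(z + 1)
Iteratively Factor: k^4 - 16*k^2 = (k)*(k^3 - 16*k) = k^2*(k^2 - 16) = k^2*(k - 4)*(k + 4)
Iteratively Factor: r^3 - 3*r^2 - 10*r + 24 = (r - 2)*(r^2 - r - 12) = (r - 4)*(r - 2)*(r + 3)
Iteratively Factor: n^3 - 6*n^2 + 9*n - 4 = (n - 4)*(n^2 - 2*n + 1) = (n - 4)*(n - 1)*(n - 1)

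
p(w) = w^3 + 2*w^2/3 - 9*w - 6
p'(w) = 3*w^2 + 4*w/3 - 9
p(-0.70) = 0.28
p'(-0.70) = -8.46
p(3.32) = 8.06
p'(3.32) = 28.49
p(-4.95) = -66.40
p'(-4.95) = 57.91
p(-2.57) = 4.56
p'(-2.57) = 7.39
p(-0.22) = -4.00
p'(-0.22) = -9.15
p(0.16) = -7.42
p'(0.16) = -8.71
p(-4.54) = -44.98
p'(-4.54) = 46.78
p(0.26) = -8.28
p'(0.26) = -8.45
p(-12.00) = -1530.00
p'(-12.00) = 407.00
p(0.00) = -6.00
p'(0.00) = -9.00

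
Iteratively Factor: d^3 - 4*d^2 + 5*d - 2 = (d - 1)*(d^2 - 3*d + 2) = (d - 1)^2*(d - 2)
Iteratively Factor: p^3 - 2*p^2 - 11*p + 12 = (p + 3)*(p^2 - 5*p + 4) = (p - 1)*(p + 3)*(p - 4)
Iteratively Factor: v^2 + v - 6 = (v + 3)*(v - 2)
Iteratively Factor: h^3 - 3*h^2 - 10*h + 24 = (h + 3)*(h^2 - 6*h + 8) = (h - 4)*(h + 3)*(h - 2)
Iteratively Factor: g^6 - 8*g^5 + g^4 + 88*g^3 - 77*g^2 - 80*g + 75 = (g - 1)*(g^5 - 7*g^4 - 6*g^3 + 82*g^2 + 5*g - 75) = (g - 5)*(g - 1)*(g^4 - 2*g^3 - 16*g^2 + 2*g + 15) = (g - 5)*(g - 1)*(g + 3)*(g^3 - 5*g^2 - g + 5) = (g - 5)^2*(g - 1)*(g + 3)*(g^2 - 1) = (g - 5)^2*(g - 1)*(g + 1)*(g + 3)*(g - 1)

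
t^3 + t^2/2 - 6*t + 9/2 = (t - 3/2)*(t - 1)*(t + 3)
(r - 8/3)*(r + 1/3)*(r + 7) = r^3 + 14*r^2/3 - 155*r/9 - 56/9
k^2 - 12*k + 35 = (k - 7)*(k - 5)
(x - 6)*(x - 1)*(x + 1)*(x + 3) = x^4 - 3*x^3 - 19*x^2 + 3*x + 18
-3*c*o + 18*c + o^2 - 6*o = (-3*c + o)*(o - 6)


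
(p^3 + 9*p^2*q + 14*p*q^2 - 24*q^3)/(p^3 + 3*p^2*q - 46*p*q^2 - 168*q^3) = (p - q)/(p - 7*q)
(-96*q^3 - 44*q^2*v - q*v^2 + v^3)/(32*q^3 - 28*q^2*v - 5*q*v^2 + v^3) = (-3*q - v)/(q - v)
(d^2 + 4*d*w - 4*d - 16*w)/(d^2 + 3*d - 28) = (d + 4*w)/(d + 7)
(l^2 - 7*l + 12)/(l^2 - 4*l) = (l - 3)/l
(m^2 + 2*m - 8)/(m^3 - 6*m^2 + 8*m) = (m + 4)/(m*(m - 4))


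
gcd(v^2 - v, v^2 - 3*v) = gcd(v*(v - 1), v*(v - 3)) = v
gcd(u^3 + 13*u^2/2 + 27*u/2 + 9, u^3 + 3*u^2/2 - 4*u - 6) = u^2 + 7*u/2 + 3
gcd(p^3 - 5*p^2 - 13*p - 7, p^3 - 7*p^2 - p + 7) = p^2 - 6*p - 7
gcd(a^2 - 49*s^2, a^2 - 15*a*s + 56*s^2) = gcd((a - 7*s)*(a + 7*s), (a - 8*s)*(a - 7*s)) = -a + 7*s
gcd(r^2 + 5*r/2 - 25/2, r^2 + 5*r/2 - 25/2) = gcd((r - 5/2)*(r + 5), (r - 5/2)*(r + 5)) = r^2 + 5*r/2 - 25/2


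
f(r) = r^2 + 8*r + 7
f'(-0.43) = 7.14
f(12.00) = 247.00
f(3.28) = 44.00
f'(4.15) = 16.30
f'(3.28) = 14.56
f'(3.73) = 15.46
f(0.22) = 8.81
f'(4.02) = 16.04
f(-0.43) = 3.74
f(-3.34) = -8.56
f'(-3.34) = 1.32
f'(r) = 2*r + 8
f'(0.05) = 8.10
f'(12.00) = 32.00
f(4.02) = 55.32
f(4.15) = 57.42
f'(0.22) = 8.44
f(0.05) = 7.40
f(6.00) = 91.00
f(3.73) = 50.75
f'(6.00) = 20.00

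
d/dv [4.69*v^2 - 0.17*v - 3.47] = 9.38*v - 0.17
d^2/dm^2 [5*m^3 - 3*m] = 30*m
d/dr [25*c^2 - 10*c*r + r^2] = -10*c + 2*r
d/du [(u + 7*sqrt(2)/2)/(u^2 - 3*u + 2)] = (u^2 - 3*u - (2*u - 3)*(2*u + 7*sqrt(2))/2 + 2)/(u^2 - 3*u + 2)^2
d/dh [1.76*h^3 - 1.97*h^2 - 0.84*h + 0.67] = 5.28*h^2 - 3.94*h - 0.84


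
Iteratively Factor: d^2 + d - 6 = (d + 3)*(d - 2)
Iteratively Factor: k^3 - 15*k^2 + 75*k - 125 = (k - 5)*(k^2 - 10*k + 25) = (k - 5)^2*(k - 5)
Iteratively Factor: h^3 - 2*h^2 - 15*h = (h + 3)*(h^2 - 5*h) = (h - 5)*(h + 3)*(h)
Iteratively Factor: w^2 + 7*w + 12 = (w + 3)*(w + 4)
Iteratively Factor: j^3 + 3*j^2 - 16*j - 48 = (j + 3)*(j^2 - 16) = (j + 3)*(j + 4)*(j - 4)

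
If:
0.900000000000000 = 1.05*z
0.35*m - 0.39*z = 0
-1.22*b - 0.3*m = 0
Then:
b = -0.23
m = 0.96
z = 0.86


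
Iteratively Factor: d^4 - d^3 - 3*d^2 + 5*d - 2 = (d - 1)*(d^3 - 3*d + 2) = (d - 1)^2*(d^2 + d - 2) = (d - 1)^2*(d + 2)*(d - 1)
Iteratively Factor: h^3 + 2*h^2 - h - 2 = (h + 2)*(h^2 - 1) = (h - 1)*(h + 2)*(h + 1)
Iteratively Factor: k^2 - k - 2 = (k - 2)*(k + 1)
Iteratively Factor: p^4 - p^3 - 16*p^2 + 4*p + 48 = (p + 3)*(p^3 - 4*p^2 - 4*p + 16) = (p - 2)*(p + 3)*(p^2 - 2*p - 8) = (p - 4)*(p - 2)*(p + 3)*(p + 2)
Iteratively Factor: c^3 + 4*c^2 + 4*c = (c)*(c^2 + 4*c + 4) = c*(c + 2)*(c + 2)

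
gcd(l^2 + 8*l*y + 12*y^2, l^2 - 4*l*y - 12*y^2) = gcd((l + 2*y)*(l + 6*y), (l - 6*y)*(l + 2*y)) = l + 2*y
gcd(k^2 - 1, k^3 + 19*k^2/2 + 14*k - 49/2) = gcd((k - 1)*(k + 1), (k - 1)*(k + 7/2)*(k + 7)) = k - 1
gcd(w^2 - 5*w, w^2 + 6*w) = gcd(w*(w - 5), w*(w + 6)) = w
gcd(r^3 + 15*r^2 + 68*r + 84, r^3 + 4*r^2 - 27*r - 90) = r + 6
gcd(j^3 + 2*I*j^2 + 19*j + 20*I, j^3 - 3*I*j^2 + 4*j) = j^2 - 3*I*j + 4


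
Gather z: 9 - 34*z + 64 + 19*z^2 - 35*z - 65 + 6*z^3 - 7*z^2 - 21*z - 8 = 6*z^3 + 12*z^2 - 90*z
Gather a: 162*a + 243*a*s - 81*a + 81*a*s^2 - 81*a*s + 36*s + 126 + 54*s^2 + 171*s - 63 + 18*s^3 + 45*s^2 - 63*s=a*(81*s^2 + 162*s + 81) + 18*s^3 + 99*s^2 + 144*s + 63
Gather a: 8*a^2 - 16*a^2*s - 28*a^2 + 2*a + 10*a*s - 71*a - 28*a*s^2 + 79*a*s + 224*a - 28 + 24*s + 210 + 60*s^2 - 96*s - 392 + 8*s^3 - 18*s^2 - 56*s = a^2*(-16*s - 20) + a*(-28*s^2 + 89*s + 155) + 8*s^3 + 42*s^2 - 128*s - 210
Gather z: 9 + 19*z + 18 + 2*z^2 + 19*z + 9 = 2*z^2 + 38*z + 36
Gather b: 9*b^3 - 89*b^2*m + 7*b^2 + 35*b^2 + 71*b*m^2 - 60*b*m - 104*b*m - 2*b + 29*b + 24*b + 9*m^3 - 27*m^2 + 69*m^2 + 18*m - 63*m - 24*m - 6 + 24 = 9*b^3 + b^2*(42 - 89*m) + b*(71*m^2 - 164*m + 51) + 9*m^3 + 42*m^2 - 69*m + 18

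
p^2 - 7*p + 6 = (p - 6)*(p - 1)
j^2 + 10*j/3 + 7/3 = (j + 1)*(j + 7/3)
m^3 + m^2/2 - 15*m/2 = m*(m - 5/2)*(m + 3)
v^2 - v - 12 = (v - 4)*(v + 3)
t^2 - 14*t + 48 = (t - 8)*(t - 6)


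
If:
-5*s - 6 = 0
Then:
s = -6/5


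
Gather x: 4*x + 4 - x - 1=3*x + 3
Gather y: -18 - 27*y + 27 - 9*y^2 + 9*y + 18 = -9*y^2 - 18*y + 27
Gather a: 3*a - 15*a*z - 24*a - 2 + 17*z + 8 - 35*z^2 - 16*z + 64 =a*(-15*z - 21) - 35*z^2 + z + 70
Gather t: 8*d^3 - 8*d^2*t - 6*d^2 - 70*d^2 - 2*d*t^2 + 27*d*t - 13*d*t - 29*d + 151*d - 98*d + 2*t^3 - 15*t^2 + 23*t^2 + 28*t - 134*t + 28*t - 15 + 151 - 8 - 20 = 8*d^3 - 76*d^2 + 24*d + 2*t^3 + t^2*(8 - 2*d) + t*(-8*d^2 + 14*d - 78) + 108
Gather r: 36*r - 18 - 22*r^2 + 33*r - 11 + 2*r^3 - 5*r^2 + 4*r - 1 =2*r^3 - 27*r^2 + 73*r - 30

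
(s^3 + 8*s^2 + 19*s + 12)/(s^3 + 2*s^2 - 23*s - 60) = (s + 1)/(s - 5)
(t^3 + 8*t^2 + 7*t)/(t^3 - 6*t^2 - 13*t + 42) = t*(t^2 + 8*t + 7)/(t^3 - 6*t^2 - 13*t + 42)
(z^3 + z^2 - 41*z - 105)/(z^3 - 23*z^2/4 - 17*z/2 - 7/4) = 4*(z^2 + 8*z + 15)/(4*z^2 + 5*z + 1)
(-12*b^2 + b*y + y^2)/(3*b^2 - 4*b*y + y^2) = (4*b + y)/(-b + y)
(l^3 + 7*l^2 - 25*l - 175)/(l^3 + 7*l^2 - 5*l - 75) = (l^2 + 2*l - 35)/(l^2 + 2*l - 15)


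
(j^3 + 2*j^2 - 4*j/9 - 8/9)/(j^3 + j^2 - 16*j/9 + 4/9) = (3*j + 2)/(3*j - 1)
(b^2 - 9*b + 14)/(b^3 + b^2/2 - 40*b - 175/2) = 2*(b - 2)/(2*b^2 + 15*b + 25)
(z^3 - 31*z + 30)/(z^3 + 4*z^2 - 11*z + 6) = (z - 5)/(z - 1)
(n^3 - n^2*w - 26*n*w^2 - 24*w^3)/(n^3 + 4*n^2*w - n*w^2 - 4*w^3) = (-n + 6*w)/(-n + w)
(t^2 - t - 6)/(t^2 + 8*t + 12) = (t - 3)/(t + 6)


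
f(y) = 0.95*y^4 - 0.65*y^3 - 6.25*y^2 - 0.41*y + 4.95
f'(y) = 3.8*y^3 - 1.95*y^2 - 12.5*y - 0.41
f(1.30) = -4.86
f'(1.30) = -11.61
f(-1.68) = -1.35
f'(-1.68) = -2.93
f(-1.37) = -1.20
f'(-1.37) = 3.28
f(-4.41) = 300.27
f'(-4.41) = -309.12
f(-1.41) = -1.32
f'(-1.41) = 2.69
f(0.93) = -0.65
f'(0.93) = -10.66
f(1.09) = -2.42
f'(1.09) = -11.43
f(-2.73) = 25.48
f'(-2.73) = -58.13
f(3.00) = 6.87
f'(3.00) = 47.14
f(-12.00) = 19932.27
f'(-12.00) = -6697.61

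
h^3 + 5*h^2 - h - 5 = (h - 1)*(h + 1)*(h + 5)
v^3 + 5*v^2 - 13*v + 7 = (v - 1)^2*(v + 7)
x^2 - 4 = (x - 2)*(x + 2)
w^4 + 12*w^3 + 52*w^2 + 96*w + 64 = (w + 2)^2*(w + 4)^2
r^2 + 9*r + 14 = (r + 2)*(r + 7)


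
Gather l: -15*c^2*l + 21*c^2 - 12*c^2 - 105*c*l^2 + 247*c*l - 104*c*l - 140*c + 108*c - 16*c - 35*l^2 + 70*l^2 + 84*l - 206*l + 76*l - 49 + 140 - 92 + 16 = 9*c^2 - 48*c + l^2*(35 - 105*c) + l*(-15*c^2 + 143*c - 46) + 15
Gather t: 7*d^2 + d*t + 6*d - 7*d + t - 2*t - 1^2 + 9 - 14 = 7*d^2 - d + t*(d - 1) - 6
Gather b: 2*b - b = b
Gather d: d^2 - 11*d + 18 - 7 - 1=d^2 - 11*d + 10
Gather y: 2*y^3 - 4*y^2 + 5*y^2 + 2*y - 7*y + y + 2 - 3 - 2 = 2*y^3 + y^2 - 4*y - 3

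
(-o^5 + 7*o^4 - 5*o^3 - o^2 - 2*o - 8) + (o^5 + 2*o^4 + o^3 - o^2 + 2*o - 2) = 9*o^4 - 4*o^3 - 2*o^2 - 10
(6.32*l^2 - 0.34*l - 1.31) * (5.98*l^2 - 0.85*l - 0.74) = 37.7936*l^4 - 7.4052*l^3 - 12.2216*l^2 + 1.3651*l + 0.9694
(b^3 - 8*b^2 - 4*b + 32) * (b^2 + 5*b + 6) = b^5 - 3*b^4 - 38*b^3 - 36*b^2 + 136*b + 192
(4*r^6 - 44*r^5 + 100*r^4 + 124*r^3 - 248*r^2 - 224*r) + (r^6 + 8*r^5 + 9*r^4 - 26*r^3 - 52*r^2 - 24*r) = 5*r^6 - 36*r^5 + 109*r^4 + 98*r^3 - 300*r^2 - 248*r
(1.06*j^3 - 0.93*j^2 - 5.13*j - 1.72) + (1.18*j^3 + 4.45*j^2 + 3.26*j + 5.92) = 2.24*j^3 + 3.52*j^2 - 1.87*j + 4.2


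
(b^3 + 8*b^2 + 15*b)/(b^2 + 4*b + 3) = b*(b + 5)/(b + 1)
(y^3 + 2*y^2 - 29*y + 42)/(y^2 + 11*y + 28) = (y^2 - 5*y + 6)/(y + 4)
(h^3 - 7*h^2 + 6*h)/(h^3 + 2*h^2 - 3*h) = (h - 6)/(h + 3)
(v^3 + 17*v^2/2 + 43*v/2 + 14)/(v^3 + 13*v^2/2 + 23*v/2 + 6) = (2*v + 7)/(2*v + 3)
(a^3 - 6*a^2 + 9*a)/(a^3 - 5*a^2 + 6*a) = (a - 3)/(a - 2)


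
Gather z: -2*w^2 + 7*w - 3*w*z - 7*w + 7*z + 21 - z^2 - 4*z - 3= -2*w^2 - z^2 + z*(3 - 3*w) + 18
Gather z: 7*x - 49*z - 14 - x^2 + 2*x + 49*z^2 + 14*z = -x^2 + 9*x + 49*z^2 - 35*z - 14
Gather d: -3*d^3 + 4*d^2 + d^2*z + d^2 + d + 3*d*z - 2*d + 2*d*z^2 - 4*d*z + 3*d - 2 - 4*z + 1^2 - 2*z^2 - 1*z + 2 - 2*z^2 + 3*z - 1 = -3*d^3 + d^2*(z + 5) + d*(2*z^2 - z + 2) - 4*z^2 - 2*z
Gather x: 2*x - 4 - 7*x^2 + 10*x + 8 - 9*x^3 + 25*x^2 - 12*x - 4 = -9*x^3 + 18*x^2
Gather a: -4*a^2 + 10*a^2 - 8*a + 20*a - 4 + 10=6*a^2 + 12*a + 6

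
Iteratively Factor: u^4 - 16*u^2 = (u + 4)*(u^3 - 4*u^2) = u*(u + 4)*(u^2 - 4*u) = u*(u - 4)*(u + 4)*(u)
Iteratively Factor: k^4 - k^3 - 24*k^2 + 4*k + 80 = (k - 5)*(k^3 + 4*k^2 - 4*k - 16) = (k - 5)*(k + 2)*(k^2 + 2*k - 8) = (k - 5)*(k - 2)*(k + 2)*(k + 4)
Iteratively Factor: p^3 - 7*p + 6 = (p - 2)*(p^2 + 2*p - 3) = (p - 2)*(p + 3)*(p - 1)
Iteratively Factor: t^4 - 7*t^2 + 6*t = (t + 3)*(t^3 - 3*t^2 + 2*t) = (t - 2)*(t + 3)*(t^2 - t) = (t - 2)*(t - 1)*(t + 3)*(t)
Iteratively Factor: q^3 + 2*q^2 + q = (q)*(q^2 + 2*q + 1) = q*(q + 1)*(q + 1)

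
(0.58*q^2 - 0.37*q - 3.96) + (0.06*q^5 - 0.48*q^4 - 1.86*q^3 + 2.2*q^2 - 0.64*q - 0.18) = 0.06*q^5 - 0.48*q^4 - 1.86*q^3 + 2.78*q^2 - 1.01*q - 4.14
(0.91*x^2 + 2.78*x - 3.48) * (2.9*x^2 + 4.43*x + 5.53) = 2.639*x^4 + 12.0933*x^3 + 7.2557*x^2 - 0.0429999999999993*x - 19.2444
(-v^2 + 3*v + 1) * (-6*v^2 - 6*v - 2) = 6*v^4 - 12*v^3 - 22*v^2 - 12*v - 2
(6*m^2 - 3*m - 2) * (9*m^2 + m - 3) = 54*m^4 - 21*m^3 - 39*m^2 + 7*m + 6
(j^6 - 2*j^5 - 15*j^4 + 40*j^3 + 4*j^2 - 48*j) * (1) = j^6 - 2*j^5 - 15*j^4 + 40*j^3 + 4*j^2 - 48*j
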